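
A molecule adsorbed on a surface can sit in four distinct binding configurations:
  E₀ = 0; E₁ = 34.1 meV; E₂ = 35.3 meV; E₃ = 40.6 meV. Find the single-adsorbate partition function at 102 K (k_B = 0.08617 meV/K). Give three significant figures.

k_BT = 0.08617 × 102 K = 8.7893 meV.
Eᵢ/kT = 0, 3.8797, 4.0162, 4.6193.
Z = Σ e^(−Eᵢ/kT) = e^(−0) + e^(−3.8797) + e^(−4.0162) + e^(−4.6193) = 1.0000 + 0.020657 + 0.018021 + 0.0098597 = 1.0485.

Z = 1.05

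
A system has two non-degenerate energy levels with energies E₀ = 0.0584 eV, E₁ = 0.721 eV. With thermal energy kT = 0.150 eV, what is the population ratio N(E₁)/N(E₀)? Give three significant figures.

0.0121

n₁/n₀ = exp[−(E₁−E₀)/kT] = exp(−(0.6626 eV)/(0.150 eV)) = exp(-4.4173) = 0.0121.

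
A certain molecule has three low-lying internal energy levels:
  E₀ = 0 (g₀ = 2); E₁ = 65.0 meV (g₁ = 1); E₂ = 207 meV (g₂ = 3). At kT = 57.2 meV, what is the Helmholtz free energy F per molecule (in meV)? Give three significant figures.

Eᵢ/kT = 0, 1.1364, 3.6189.
Z = Σ gᵢe^(−Eᵢ/kT) = 2·e^(−0) + 1·e^(−1.1364) + 3·e^(−3.6189) = 2.0000 + 0.32097 + 0.080436 = 2.4014.
F = −kT ln Z = −57.2 × ln(2.4014) = −57.2 × 0.87605 = -50.1 meV.

-50.1 meV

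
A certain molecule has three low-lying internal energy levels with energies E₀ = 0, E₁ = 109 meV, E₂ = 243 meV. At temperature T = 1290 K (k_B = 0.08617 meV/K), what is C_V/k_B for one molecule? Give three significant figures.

0.433

k_BT = 0.08617 × 1290 K = 111.16 meV.
Eᵢ/kT = 0, 0.98057, 2.1860.
Z = Σ e^(−Eᵢ/kT) = e^(−0) + e^(−0.98057) + e^(−2.1860) = 1.0000 + 0.37510 + 0.11237 = 1.4875.
⟨E⟩ = 45.843 meV, ⟨E²⟩ = 7456.7 meV².
C_V/k_B = (⟨E²⟩ − ⟨E⟩²)/(kT)² = (7456.7 − 2101.6)/12357 = 0.433.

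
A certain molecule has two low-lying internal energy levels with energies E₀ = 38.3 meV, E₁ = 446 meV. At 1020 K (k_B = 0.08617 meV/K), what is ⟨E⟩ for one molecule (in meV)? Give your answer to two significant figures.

k_BT = 0.08617 × 1020 K = 87.89 meV.
Eᵢ/kT = 0.4358, 5.075.
Z = Σ e^(−Eᵢ/kT) = e^(−0.4358) + e^(−5.075) = 0.6467 + 0.006251 = 0.6530.
⟨E⟩ = Σ Eᵢ e^(−Eᵢ/kT) / Z = (38.3·0.6467 + 446·0.006251) / 0.6530 = 42 meV.

42 meV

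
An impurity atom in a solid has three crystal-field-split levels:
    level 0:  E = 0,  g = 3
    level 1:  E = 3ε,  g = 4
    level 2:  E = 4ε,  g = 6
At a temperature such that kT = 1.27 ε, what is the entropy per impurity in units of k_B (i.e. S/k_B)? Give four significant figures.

1.758

Eᵢ/kT = 0, 2.36220, 3.14961.
Z = Σ gᵢe^(−Eᵢ/kT) = 3·e^(−0) + 4·e^(−2.36220) + 6·e^(−3.14961) = 3.00000 + 0.376851 + 0.257213 = 3.63406.
⟨E⟩ = Σ EᵢPᵢ = 0.594213 ε.
S/k_B = ln Z + ⟨E⟩/kT = ln(3.63406) + 0.594213/1.27 = 1.29035 + 0.467884 = 1.758.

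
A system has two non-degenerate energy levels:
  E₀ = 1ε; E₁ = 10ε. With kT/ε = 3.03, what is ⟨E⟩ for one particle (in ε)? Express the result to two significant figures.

Eᵢ/kT = 0.3300, 3.300.
Z = Σ e^(−Eᵢ/kT) = e^(−0.3300) + e^(−3.300) = 0.7189 + 0.03688 = 0.7558.
⟨E⟩ = Σ Eᵢ e^(−Eᵢ/kT) / Z = (1·0.7189 + 10·0.03688) / 0.7558 = 1.4 ε.

1.4 ε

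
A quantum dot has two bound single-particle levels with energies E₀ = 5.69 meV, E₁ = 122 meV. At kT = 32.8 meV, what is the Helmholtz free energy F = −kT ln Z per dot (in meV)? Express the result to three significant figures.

4.76 meV

Eᵢ/kT = 0.17348, 3.7195.
Z = Σ e^(−Eᵢ/kT) = e^(−0.17348) + e^(−3.7195) = 0.84073 + 0.024246 = 0.86498.
F = −kT ln Z = −32.8 × ln(0.86498) = −32.8 × -0.14505 = 4.76 meV.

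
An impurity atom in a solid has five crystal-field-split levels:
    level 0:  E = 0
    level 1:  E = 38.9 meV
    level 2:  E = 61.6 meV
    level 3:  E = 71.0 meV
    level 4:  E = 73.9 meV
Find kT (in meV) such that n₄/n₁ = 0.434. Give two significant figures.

42 meV

n₄/n₁ = exp[−(E₄−E₁)/kT] = 0.434.
⇒ (E₄−E₁)/kT = ln(1/0.434) = ln(2.304) = 0.8346.
kT = 35.0 meV / 0.8346 = 42 meV.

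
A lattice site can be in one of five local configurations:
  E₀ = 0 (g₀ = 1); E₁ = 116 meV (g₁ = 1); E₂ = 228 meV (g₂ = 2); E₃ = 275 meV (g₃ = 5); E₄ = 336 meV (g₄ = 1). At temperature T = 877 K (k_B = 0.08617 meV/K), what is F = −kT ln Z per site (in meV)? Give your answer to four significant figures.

k_BT = 0.08617 × 877 K = 75.5711 meV.
Eᵢ/kT = 0, 1.53498, 3.01703, 3.63896, 4.44614.
Z = Σ gᵢe^(−Eᵢ/kT) = 1·e^(−0) + 1·e^(−1.53498) + 2·e^(−3.01703) + 5·e^(−3.63896) + 1·e^(−4.44614) = 1.00000 + 0.215460 + 0.0978927 + 0.131398 + 0.0117237 = 1.45647.
F = −kT ln Z = −75.5711 × ln(1.45647) = −75.5711 × 0.376016 = -28.42 meV.

-28.42 meV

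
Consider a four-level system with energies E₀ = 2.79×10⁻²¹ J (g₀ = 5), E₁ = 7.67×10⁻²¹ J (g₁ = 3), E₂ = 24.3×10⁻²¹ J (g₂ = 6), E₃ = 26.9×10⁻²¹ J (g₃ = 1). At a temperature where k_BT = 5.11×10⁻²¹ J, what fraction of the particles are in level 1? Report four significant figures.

0.1846

Eᵢ/kT = 0.545988, 1.50098, 4.75538, 5.26419.
Z = Σ gᵢe^(−Eᵢ/kT) = 5·e^(−0.545988) + 3·e^(−1.50098) + 6·e^(−4.75538) + 1·e^(−5.26419) = 2.89635 + 0.668735 + 0.0516316 + 0.00517358 = 3.62189.
P₁ = g₁ e^(−E₁/kT) / Z = 0.668735/3.62189 = 0.1846.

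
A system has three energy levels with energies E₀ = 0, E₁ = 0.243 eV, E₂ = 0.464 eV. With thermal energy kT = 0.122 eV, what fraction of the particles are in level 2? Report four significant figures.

0.01924

Eᵢ/kT = 0, 1.99180, 3.80328.
Z = Σ e^(−Eᵢ/kT) = e^(−0) + e^(−1.99180) + e^(−3.80328) = 1.00000 + 0.136450 + 0.0222975 = 1.15875.
P₂ = e^(−E₂/kT) / Z = 0.0222975/1.15875 = 0.01924.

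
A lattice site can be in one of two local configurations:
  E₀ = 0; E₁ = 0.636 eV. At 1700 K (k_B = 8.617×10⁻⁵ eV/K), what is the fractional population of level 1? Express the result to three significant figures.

0.0128

k_BT = 8.617×10⁻⁵ × 1700 K = 0.14649 eV.
Eᵢ/kT = 0, 4.3416.
Z = Σ e^(−Eᵢ/kT) = e^(−0) + e^(−4.3416) = 1.0000 + 0.013016 = 1.0130.
P₁ = e^(−E₁/kT) / Z = 0.013016/1.0130 = 0.0128.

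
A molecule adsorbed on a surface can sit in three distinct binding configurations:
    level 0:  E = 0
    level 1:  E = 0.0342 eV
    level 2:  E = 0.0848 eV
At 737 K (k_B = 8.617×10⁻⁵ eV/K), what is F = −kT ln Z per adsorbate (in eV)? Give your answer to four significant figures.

-0.03896 eV

k_BT = 8.617×10⁻⁵ × 737 K = 0.0635073 eV.
Eᵢ/kT = 0, 0.538521, 1.33528.
Z = Σ e^(−Eᵢ/kT) = e^(−0) + e^(−0.538521) + e^(−1.33528) = 1.00000 + 0.583611 + 0.263085 = 1.84670.
F = −kT ln Z = −0.0635073 × ln(1.84670) = −0.0635073 × 0.613400 = -0.03896 eV.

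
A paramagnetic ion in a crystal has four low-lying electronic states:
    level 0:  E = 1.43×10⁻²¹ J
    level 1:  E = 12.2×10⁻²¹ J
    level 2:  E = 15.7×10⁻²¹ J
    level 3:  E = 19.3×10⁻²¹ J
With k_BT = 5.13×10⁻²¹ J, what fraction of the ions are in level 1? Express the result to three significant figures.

0.101

Eᵢ/kT = 0.27875, 2.3782, 3.0604, 3.7622.
Z = Σ e^(−Eᵢ/kT) = e^(−0.27875) + e^(−2.3782) + e^(−3.0604) + e^(−3.7622) = 0.75673 + 0.092717 + 0.046869 + 0.023233 = 0.91955.
P₁ = e^(−E₁/kT) / Z = 0.092717/0.91955 = 0.101.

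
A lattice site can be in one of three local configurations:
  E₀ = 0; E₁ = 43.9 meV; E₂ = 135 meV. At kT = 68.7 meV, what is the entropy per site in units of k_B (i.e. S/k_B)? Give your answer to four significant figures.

0.8789

Eᵢ/kT = 0, 0.639010, 1.96507.
Z = Σ e^(−Eᵢ/kT) = e^(−0) + e^(−0.639010) + e^(−1.96507) = 1.00000 + 0.527815 + 0.140146 = 1.66796.
⟨E⟩ = Σ EᵢPᵢ = 25.2349 meV.
S/k_B = ln Z + ⟨E⟩/kT = ln(1.66796) + 25.2349/68.7 = 0.511601 + 0.367320 = 0.8789.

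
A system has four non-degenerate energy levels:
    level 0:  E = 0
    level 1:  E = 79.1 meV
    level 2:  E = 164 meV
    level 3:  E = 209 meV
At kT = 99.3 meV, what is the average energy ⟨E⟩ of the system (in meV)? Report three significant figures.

Eᵢ/kT = 0, 0.79658, 1.6516, 2.1047.
Z = Σ e^(−Eᵢ/kT) = e^(−0) + e^(−0.79658) + e^(−1.6516) + e^(−2.1047) = 1.0000 + 0.45087 + 0.19174 + 0.12188 = 1.7645.
⟨E⟩ = Σ Eᵢ e^(−Eᵢ/kT) / Z = (0·1.0000 + 79.1·0.45087 + 164·0.19174 + 209·0.12188) / 1.7645 = 52.5 meV.

52.5 meV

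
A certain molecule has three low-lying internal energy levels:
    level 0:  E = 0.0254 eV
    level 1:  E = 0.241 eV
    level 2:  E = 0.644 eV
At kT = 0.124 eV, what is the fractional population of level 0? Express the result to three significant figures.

Eᵢ/kT = 0.20484, 1.9435, 5.1935.
Z = Σ e^(−Eᵢ/kT) = e^(−0.20484) + e^(−1.9435) + e^(−5.1935) = 0.81478 + 0.14320 + 0.0055525 = 0.96353.
P₀ = e^(−E₀/kT) / Z = 0.81478/0.96353 = 0.846.

0.846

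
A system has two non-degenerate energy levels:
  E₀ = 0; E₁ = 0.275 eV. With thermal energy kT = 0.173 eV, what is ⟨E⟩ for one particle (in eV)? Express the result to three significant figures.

0.0466 eV

Eᵢ/kT = 0, 1.5896.
Z = Σ e^(−Eᵢ/kT) = e^(−0) + e^(−1.5896) = 1.0000 + 0.20401 = 1.2040.
⟨E⟩ = Σ Eᵢ e^(−Eᵢ/kT) / Z = (0·1.0000 + 0.275·0.20401) / 1.2040 = 0.0466 eV.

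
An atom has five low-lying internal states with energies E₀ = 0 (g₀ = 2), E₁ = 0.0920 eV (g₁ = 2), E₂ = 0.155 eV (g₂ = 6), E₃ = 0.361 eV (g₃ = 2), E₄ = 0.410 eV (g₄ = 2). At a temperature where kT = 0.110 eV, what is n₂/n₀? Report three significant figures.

n₂/n₀ = (g₂/g₀) exp[−(E₂−E₀)/kT] = (6/2) × exp(−(0.155 eV)/(0.110 eV)) = (6/2) × exp(-1.4091) = 0.733.

0.733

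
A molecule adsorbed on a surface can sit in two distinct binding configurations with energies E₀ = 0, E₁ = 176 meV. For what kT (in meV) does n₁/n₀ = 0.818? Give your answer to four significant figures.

876.1 meV

n₁/n₀ = exp[−(E₁−E₀)/kT] = 0.818.
⇒ (E₁−E₀)/kT = ln(1/0.818) = ln(1.22249) = 0.200890.
kT = 176 meV / 0.200890 = 876.1 meV.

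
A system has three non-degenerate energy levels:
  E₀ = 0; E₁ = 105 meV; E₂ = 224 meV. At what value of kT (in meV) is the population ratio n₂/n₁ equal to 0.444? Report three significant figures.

n₂/n₁ = exp[−(E₂−E₁)/kT] = 0.444.
⇒ (E₂−E₁)/kT = ln(1/0.444) = ln(2.2523) = 0.81195.
kT = 119 meV / 0.81195 = 147 meV.

147 meV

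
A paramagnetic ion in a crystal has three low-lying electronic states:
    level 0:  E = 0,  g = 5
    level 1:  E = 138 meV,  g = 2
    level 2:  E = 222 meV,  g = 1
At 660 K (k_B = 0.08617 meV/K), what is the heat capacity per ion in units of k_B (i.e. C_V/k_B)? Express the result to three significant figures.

0.250

k_BT = 0.08617 × 660 K = 56.872 meV.
Eᵢ/kT = 0, 2.4265, 3.9035.
Z = Σ gᵢe^(−Eᵢ/kT) = 5·e^(−0) + 2·e^(−2.4265) + 1·e^(−3.9035) = 5.0000 + 0.17669 + 0.020171 = 5.1969.
⟨E⟩ = 5.5535 meV, ⟨E²⟩ = 838.77 meV².
C_V/k_B = (⟨E²⟩ − ⟨E⟩²)/(kT)² = (838.77 − 30.841)/3234.4 = 0.250.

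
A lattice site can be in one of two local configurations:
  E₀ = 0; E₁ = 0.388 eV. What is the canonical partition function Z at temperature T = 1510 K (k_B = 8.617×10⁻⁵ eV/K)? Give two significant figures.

k_BT = 8.617×10⁻⁵ × 1510 K = 0.1301 eV.
Eᵢ/kT = 0, 2.982.
Z = Σ e^(−Eᵢ/kT) = e^(−0) + e^(−2.982) = 1.000 + 0.05069 = 1.051.

Z = 1.1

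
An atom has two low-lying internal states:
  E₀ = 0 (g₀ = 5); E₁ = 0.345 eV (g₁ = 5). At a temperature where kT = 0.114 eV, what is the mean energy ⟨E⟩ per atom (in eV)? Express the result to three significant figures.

Eᵢ/kT = 0, 3.0263.
Z = Σ gᵢe^(−Eᵢ/kT) = 5·e^(−0) + 5·e^(−3.0263) = 5.0000 + 0.24247 = 5.2425.
⟨E⟩ = Σ Eᵢ gᵢe^(−Eᵢ/kT) / Z = (0·5.0000 + 0.345·0.24247) / 5.2425 = 0.0160 eV.

0.0160 eV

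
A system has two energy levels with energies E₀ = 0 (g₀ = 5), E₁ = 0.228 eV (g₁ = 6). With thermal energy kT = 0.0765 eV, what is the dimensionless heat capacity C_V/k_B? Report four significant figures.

Eᵢ/kT = 0, 2.98039.
Z = Σ gᵢe^(−Eᵢ/kT) = 5·e^(−0) + 6·e^(−2.98039) = 5.00000 + 0.304638 = 5.30464.
⟨E⟩ = 0.0130937 eV, ⟨E²⟩ = 0.00298537 eV².
C_V/k_B = (⟨E²⟩ − ⟨E⟩²)/(kT)² = (0.00298537 − 0.000171445)/0.00585225 = 0.4808.

0.4808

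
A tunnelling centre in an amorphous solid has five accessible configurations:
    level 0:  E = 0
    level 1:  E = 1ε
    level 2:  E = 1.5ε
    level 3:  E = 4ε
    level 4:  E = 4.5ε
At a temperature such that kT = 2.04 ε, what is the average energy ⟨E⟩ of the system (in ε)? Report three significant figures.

Eᵢ/kT = 0, 0.49020, 0.73529, 1.9608, 2.2059.
Z = Σ e^(−Eᵢ/kT) = e^(−0) + e^(−0.49020) + e^(−0.73529) + e^(−1.9608) + e^(−2.2059) = 1.0000 + 0.61250 + 0.47937 + 0.14075 + 0.11015 = 2.3428.
⟨E⟩ = Σ Eᵢ e^(−Eᵢ/kT) / Z = (0·1.0000 + 1·0.61250 + 1.5·0.47937 + 4·0.14075 + 4.5·0.11015) / 2.3428 = 1.02 ε.

1.02 ε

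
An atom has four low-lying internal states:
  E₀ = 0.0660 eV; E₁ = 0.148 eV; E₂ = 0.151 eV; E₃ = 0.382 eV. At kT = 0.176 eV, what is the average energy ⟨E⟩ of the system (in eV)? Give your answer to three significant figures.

0.131 eV

Eᵢ/kT = 0.37500, 0.84091, 0.85795, 2.1705.
Z = Σ e^(−Eᵢ/kT) = e^(−0.37500) + e^(−0.84091) + e^(−0.85795) + e^(−2.1705) = 0.68729 + 0.43132 + 0.42403 + 0.11412 = 1.6568.
⟨E⟩ = Σ Eᵢ e^(−Eᵢ/kT) / Z = (0.0660·0.68729 + 0.148·0.43132 + 0.151·0.42403 + 0.382·0.11412) / 1.6568 = 0.131 eV.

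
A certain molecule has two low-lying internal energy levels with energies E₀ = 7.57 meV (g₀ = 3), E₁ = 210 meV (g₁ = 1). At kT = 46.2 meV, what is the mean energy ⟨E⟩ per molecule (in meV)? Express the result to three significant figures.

Eᵢ/kT = 0.16385, 4.5455.
Z = Σ gᵢe^(−Eᵢ/kT) = 3·e^(−0.16385) + 1·e^(−4.5455) = 2.5466 + 0.010615 = 2.5572.
⟨E⟩ = Σ Eᵢ gᵢe^(−Eᵢ/kT) / Z = (7.57·2.5466 + 210·0.010615) / 2.5572 = 8.41 meV.

8.41 meV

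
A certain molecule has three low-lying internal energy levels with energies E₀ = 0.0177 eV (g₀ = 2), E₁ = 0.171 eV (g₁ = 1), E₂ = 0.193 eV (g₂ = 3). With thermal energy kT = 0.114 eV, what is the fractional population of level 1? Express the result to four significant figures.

Eᵢ/kT = 0.155263, 1.50000, 1.69298.
Z = Σ gᵢe^(−Eᵢ/kT) = 2·e^(−0.155263) + 1·e^(−1.50000) + 3·e^(−1.69298) = 1.71238 + 0.223130 + 0.551911 = 2.48742.
P₁ = g₁ e^(−E₁/kT) / Z = 0.223130/2.48742 = 0.08970.

0.08970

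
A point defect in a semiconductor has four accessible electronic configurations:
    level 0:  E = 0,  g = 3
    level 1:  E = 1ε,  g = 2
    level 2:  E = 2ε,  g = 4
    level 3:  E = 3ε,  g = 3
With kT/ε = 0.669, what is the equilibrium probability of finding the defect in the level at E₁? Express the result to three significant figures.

0.122

Eᵢ/kT = 0, 1.4948, 2.9895, 4.4843.
Z = Σ gᵢe^(−Eᵢ/kT) = 3·e^(−0) + 2·e^(−1.4948) + 4·e^(−2.9895) + 3·e^(−4.4843) = 3.0000 + 0.44859 + 0.20125 + 0.033854 = 3.6837.
P₁ = g₁ e^(−E₁/kT) / Z = 0.44859/3.6837 = 0.122.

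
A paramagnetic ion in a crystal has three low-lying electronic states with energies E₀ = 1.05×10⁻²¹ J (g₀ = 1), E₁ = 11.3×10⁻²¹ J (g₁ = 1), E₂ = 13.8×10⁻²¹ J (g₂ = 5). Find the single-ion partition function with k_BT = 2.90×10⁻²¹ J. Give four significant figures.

Eᵢ/kT = 0.362069, 3.89655, 4.75862.
Z = Σ gᵢe^(−Eᵢ/kT) = 1·e^(−0.362069) + 1·e^(−3.89655) + 5·e^(−4.75862) = 0.696234 + 0.0203119 + 0.0428872 = 0.759433.

Z = 0.7594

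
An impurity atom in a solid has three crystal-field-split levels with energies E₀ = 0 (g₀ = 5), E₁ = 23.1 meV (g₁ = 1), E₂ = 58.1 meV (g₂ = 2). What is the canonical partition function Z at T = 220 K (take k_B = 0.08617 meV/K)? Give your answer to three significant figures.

k_BT = 0.08617 × 220 K = 18.957 meV.
Eᵢ/kT = 0, 1.2185, 3.0648.
Z = Σ gᵢe^(−Eᵢ/kT) = 5·e^(−0) + 1·e^(−1.2185) + 2·e^(−3.0648) = 5.0000 + 0.29567 + 0.093326 = 5.3890.

Z = 5.39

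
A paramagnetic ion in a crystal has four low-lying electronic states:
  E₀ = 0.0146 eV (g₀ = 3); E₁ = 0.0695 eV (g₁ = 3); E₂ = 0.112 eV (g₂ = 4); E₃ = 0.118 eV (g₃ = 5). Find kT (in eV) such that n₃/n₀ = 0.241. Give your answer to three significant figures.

n₃/n₀ = (g₃/g₀) exp[−(E₃−E₀)/kT] = 0.241.
⇒ (E₃−E₀)/kT = ln((5/3)/0.241) = ln(6.9156) = 1.9338.
kT = 0.1034 eV / 1.9338 = 0.0535 eV.

0.0535 eV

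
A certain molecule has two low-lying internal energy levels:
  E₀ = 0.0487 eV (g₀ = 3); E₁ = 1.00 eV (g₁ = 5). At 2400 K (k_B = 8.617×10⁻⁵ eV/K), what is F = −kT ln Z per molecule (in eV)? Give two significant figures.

-0.18 eV

k_BT = 8.617×10⁻⁵ × 2400 K = 0.2068 eV.
Eᵢ/kT = 0.2355, 4.836.
Z = Σ gᵢe^(−Eᵢ/kT) = 3·e^(−0.2355) + 5·e^(−4.836) = 2.371 + 0.03969 = 2.411.
F = −kT ln Z = −0.2068 × ln(2.411) = −0.2068 × 0.8800 = -0.18 eV.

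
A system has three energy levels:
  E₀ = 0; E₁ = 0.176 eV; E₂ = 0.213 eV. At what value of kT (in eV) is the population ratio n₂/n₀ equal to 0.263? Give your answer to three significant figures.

0.159 eV

n₂/n₀ = exp[−(E₂−E₀)/kT] = 0.263.
⇒ (E₂−E₀)/kT = ln(1/0.263) = ln(3.8023) = 1.3356.
kT = 0.213 eV / 1.3356 = 0.159 eV.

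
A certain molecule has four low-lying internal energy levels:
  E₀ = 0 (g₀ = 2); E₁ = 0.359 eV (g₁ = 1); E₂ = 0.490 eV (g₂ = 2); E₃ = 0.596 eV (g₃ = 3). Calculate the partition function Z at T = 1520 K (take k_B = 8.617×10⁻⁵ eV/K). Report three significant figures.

k_BT = 8.617×10⁻⁵ × 1520 K = 0.13098 eV.
Eᵢ/kT = 0, 2.7409, 3.7410, 4.5503.
Z = Σ gᵢe^(−Eᵢ/kT) = 2·e^(−0) + 1·e^(−2.7409) + 2·e^(−3.7410) + 3·e^(−4.5503) = 2.0000 + 0.064512 + 0.047461 + 0.031692 = 2.1437.

Z = 2.14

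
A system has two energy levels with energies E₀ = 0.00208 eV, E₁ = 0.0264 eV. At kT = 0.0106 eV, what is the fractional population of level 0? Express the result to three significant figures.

Eᵢ/kT = 0.19623, 2.4906.
Z = Σ e^(−Eᵢ/kT) = e^(−0.19623) + e^(−2.4906) = 0.82182 + 0.082860 = 0.90468.
P₀ = e^(−E₀/kT) / Z = 0.82182/0.90468 = 0.908.

0.908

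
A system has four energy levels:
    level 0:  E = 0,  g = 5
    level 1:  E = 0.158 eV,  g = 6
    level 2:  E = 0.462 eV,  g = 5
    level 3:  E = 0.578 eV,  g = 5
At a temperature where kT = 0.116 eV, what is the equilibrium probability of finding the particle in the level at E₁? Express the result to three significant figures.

Eᵢ/kT = 0, 1.3621, 3.9828, 4.9828.
Z = Σ gᵢe^(−Eᵢ/kT) = 5·e^(−0) + 6·e^(−1.3621) + 5·e^(−3.9828) + 5·e^(−4.9828) = 5.0000 + 1.5367 + 0.093167 + 0.034274 = 6.6641.
P₁ = g₁ e^(−E₁/kT) / Z = 1.5367/6.6641 = 0.231.

0.231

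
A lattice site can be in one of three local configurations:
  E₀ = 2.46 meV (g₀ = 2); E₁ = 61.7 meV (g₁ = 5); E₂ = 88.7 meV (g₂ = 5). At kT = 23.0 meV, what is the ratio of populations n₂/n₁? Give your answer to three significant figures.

n₂/n₁ = (g₂/g₁) exp[−(E₂−E₁)/kT] = (5/5) × exp(−(27.0 meV)/(23.0 meV)) = (5/5) × exp(-1.1739) = 0.309.

0.309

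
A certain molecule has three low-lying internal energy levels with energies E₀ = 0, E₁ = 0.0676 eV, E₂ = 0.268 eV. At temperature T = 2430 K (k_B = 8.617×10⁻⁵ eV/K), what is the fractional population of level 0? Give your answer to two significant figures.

k_BT = 8.617×10⁻⁵ × 2430 K = 0.2094 eV.
Eᵢ/kT = 0, 0.3228, 1.280.
Z = Σ e^(−Eᵢ/kT) = e^(−0) + e^(−0.3228) + e^(−1.280) = 1.000 + 0.7241 + 0.2780 = 2.002.
P₀ = e^(−E₀/kT) / Z = 1.000/2.002 = 0.50.

0.50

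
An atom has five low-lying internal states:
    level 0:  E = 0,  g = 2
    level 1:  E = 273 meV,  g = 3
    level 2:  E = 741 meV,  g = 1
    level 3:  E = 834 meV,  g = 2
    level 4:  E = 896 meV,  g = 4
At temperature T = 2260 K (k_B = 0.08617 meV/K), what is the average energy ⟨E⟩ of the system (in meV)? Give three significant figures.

k_BT = 0.08617 × 2260 K = 194.74 meV.
Eᵢ/kT = 0, 1.4019, 3.8051, 4.2826, 4.6010.
Z = Σ gᵢe^(−Eᵢ/kT) = 2·e^(−0) + 3·e^(−1.4019) + 1·e^(−3.8051) + 2·e^(−4.2826) + 4·e^(−4.6010) = 2.0000 + 0.73839 + 0.022257 + 0.027613 + 0.040167 = 2.8284.
⟨E⟩ = Σ Eᵢ gᵢe^(−Eᵢ/kT) / Z = (0·2.0000 + 273·0.73839 + 741·0.022257 + 834·0.027613 + 896·0.040167) / 2.8284 = 98.0 meV.

98.0 meV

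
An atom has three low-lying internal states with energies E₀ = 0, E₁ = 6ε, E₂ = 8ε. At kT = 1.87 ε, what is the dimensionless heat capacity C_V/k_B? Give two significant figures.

Eᵢ/kT = 0, 3.209, 4.278.
Z = Σ e^(−Eᵢ/kT) = e^(−0) + e^(−3.209) + e^(−4.278) = 1.000 + 0.04040 + 0.01387 = 1.054.
⟨E⟩ = 0.3353 ε, ⟨E²⟩ = 2.222 ε².
C_V/k_B = (⟨E²⟩ − ⟨E⟩²)/(kT)² = (2.222 − 0.1124)/3.497 = 0.60.

0.60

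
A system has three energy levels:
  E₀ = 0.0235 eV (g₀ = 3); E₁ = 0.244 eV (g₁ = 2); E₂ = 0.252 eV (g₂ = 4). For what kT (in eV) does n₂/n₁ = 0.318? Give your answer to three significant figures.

0.00435 eV

n₂/n₁ = (g₂/g₁) exp[−(E₂−E₁)/kT] = 0.318.
⇒ (E₂−E₁)/kT = ln((4/2)/0.318) = ln(6.2893) = 1.8388.
kT = 0.008 eV / 1.8388 = 0.00435 eV.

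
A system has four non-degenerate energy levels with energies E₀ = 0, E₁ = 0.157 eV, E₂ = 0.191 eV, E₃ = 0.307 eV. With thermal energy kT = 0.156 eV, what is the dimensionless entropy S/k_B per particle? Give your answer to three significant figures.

Eᵢ/kT = 0, 1.0064, 1.2244, 1.9679.
Z = Σ e^(−Eᵢ/kT) = e^(−0) + e^(−1.0064) + e^(−1.2244) + e^(−1.9679) = 1.0000 + 0.36553 + 0.29393 + 0.13975 = 1.7992.
⟨E⟩ = Σ EᵢPᵢ = 0.086945 eV.
S/k_B = ln Z + ⟨E⟩/kT = ln(1.7992) + 0.086945/0.156 = 0.58734 + 0.55734 = 1.14.

1.14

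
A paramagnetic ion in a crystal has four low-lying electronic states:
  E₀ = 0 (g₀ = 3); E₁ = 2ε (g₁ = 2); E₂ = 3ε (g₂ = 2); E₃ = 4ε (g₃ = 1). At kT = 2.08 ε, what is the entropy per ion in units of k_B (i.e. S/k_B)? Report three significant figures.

1.87

Eᵢ/kT = 0, 0.96154, 1.4423, 1.9231.
Z = Σ gᵢe^(−Eᵢ/kT) = 3·e^(−0) + 2·e^(−0.96154) + 2·e^(−1.4423) + 1·e^(−1.9231) = 3.0000 + 0.76461 + 0.47277 + 0.14615 = 4.3835.
⟨E⟩ = Σ EᵢPᵢ = 0.80578 ε.
S/k_B = ln Z + ⟨E⟩/kT = ln(4.3835) + 0.80578/2.08 = 1.4778 + 0.38739 = 1.87.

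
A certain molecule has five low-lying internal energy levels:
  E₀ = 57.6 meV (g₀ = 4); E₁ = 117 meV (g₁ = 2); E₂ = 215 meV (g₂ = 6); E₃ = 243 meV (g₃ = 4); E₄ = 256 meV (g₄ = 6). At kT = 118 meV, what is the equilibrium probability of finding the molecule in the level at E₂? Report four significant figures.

Eᵢ/kT = 0.488136, 0.991525, 1.82203, 2.05932, 2.16949.
Z = Σ gᵢe^(−Eᵢ/kT) = 4·e^(−0.488136) + 2·e^(−0.991525) + 6·e^(−1.82203) + 4·e^(−2.05932) + 6·e^(−2.16949) = 2.45508 + 0.742021 + 0.970183 + 0.510163 + 0.685415 = 5.36286.
P₂ = g₂ e^(−E₂/kT) / Z = 0.970183/5.36286 = 0.1809.

0.1809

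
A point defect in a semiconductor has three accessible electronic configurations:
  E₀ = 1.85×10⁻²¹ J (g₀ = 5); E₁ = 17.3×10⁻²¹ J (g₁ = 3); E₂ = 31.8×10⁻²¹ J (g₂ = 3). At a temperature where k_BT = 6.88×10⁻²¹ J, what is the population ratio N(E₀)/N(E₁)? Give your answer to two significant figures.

16

n₀/n₁ = (g₀/g₁) exp[−(E₀−E₁)/kT] = (5/3) × exp(−(-15.45 ×10⁻²¹ J)/(6.88 ×10⁻²¹ J)) = (5/3) × exp(2.246) = 16.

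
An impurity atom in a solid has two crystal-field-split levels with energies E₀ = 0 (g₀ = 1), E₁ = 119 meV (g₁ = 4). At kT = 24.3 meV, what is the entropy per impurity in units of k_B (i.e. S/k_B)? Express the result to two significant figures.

Eᵢ/kT = 0, 4.897.
Z = Σ gᵢe^(−Eᵢ/kT) = 1·e^(−0) + 4·e^(−4.897) = 1.000 + 0.02988 = 1.030.
⟨E⟩ = Σ EᵢPᵢ = 3.452 meV.
S/k_B = ln Z + ⟨E⟩/kT = ln(1.030) + 3.452/24.3 = 0.02956 + 0.1421 = 0.17.

0.17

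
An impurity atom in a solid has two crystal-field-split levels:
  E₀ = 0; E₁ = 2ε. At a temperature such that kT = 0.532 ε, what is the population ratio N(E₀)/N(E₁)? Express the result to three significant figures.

42.9

n₀/n₁ = exp[−(E₀−E₁)/kT] = exp(−(-2ε)/(0.532ε)) = exp(3.7594) = 42.9.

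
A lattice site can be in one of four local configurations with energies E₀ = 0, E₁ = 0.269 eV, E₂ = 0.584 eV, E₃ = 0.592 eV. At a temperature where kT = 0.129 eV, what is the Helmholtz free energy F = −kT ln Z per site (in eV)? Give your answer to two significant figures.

-0.017 eV

Eᵢ/kT = 0, 2.085, 4.527, 4.589.
Z = Σ e^(−Eᵢ/kT) = e^(−0) + e^(−2.085) + e^(−4.527) + e^(−4.589) = 1.000 + 0.1243 + 0.01081 + 0.01016 = 1.145.
F = −kT ln Z = −0.129 × ln(1.145) = −0.129 × 0.1354 = -0.017 eV.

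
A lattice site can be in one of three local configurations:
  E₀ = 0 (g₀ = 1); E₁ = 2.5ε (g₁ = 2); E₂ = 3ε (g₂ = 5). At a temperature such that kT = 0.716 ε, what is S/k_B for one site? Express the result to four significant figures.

0.5943

Eᵢ/kT = 0, 3.49162, 4.18994.
Z = Σ gᵢe^(−Eᵢ/kT) = 1·e^(−0) + 2·e^(−3.49162) + 5·e^(−4.18994) = 1.00000 + 0.0609030 + 0.0757360 = 1.13664.
⟨E⟩ = Σ EᵢPᵢ = 0.333848 ε.
S/k_B = ln Z + ⟨E⟩/kT = ln(1.13664) + 0.333848/0.716 = 0.128077 + 0.466268 = 0.5943.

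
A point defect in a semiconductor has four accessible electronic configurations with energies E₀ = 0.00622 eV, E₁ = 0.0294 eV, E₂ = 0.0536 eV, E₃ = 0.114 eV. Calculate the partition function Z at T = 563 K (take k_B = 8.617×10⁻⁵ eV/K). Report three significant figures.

Z = 1.85

k_BT = 8.617×10⁻⁵ × 563 K = 0.048514 eV.
Eᵢ/kT = 0.12821, 0.60601, 1.1048, 2.3498.
Z = Σ e^(−Eᵢ/kT) = e^(−0.12821) + e^(−0.60601) + e^(−1.1048) + e^(−2.3498) = 0.87967 + 0.54552 + 0.33128 + 0.095388 = 1.8519.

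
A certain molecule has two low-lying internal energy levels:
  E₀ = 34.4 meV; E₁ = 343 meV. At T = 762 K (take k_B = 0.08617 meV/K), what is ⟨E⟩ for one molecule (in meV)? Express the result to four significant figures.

37.18 meV

k_BT = 0.08617 × 762 K = 65.6615 meV.
Eᵢ/kT = 0.523899, 5.22376.
Z = Σ e^(−Eᵢ/kT) = e^(−0.523899) + e^(−5.22376) = 0.592207 + 0.00538704 = 0.597594.
⟨E⟩ = Σ Eᵢ e^(−Eᵢ/kT) / Z = (34.4·0.592207 + 343·0.00538704) / 0.597594 = 37.18 meV.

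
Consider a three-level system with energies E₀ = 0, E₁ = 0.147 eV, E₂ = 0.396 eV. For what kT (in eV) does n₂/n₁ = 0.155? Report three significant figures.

n₂/n₁ = exp[−(E₂−E₁)/kT] = 0.155.
⇒ (E₂−E₁)/kT = ln(1/0.155) = ln(6.4516) = 1.8643.
kT = 0.249 eV / 1.8643 = 0.134 eV.

0.134 eV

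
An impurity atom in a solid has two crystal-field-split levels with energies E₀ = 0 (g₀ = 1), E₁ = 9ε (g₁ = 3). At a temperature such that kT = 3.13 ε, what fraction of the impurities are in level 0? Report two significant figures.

0.86

Eᵢ/kT = 0, 2.875.
Z = Σ gᵢe^(−Eᵢ/kT) = 1·e^(−0) + 3·e^(−2.875) = 1.000 + 0.1692 = 1.169.
P₀ = g₀ e^(−E₀/kT) / Z = 1.000/1.169 = 0.86.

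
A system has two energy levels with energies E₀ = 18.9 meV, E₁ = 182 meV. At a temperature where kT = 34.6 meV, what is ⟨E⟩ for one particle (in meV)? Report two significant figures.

20 meV

Eᵢ/kT = 0.5462, 5.260.
Z = Σ e^(−Eᵢ/kT) = e^(−0.5462) + e^(−5.260) = 0.5791 + 0.005195 = 0.5843.
⟨E⟩ = Σ Eᵢ e^(−Eᵢ/kT) / Z = (18.9·0.5791 + 182·0.005195) / 0.5843 = 20 meV.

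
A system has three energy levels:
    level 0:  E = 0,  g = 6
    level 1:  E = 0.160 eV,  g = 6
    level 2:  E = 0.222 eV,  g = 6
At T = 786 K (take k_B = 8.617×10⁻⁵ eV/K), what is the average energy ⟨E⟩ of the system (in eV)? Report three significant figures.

k_BT = 8.617×10⁻⁵ × 786 K = 0.067730 eV.
Eᵢ/kT = 0, 2.3623, 3.2777.
Z = Σ gᵢe^(−Eᵢ/kT) = 6·e^(−0) + 6·e^(−2.3623) + 6·e^(−3.2777) = 6.0000 + 0.56522 + 0.22629 = 6.7915.
⟨E⟩ = Σ Eᵢ gᵢe^(−Eᵢ/kT) / Z = (0·6.0000 + 0.160·0.56522 + 0.222·0.22629) / 6.7915 = 0.0207 eV.

0.0207 eV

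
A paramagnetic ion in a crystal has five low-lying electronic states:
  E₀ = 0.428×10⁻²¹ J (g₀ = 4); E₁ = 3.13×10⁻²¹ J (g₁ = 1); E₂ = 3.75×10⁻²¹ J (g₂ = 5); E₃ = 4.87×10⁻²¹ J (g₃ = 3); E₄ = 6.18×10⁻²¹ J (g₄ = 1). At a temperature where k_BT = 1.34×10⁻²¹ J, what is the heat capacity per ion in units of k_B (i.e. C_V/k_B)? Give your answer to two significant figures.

0.84

Eᵢ/kT = 0.3194, 2.336, 2.799, 3.634, 4.612.
Z = Σ gᵢe^(−Eᵢ/kT) = 4·e^(−0.3194) + 1·e^(−2.336) + 5·e^(−2.799) + 3·e^(−3.634) + 1·e^(−4.612) = 2.906 + 0.09671 + 0.3044 + 0.07923 + 0.009932 = 3.396.
⟨E⟩ = 0.9232, ⟨E²⟩ = 2.361.
C_V/k_B = (⟨E²⟩ − ⟨E⟩²)/(kT)² = (2.361 − 0.8523)/1.796 = 0.84.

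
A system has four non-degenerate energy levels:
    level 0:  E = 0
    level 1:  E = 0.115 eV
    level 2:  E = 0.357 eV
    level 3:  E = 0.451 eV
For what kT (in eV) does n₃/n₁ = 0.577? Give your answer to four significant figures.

n₃/n₁ = exp[−(E₃−E₁)/kT] = 0.577.
⇒ (E₃−E₁)/kT = ln(1/0.577) = ln(1.73310) = 0.549912.
kT = 0.336 eV / 0.549912 = 0.6110 eV.

0.6110 eV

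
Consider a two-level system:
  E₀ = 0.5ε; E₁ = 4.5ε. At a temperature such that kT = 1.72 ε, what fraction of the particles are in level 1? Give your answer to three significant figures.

0.0890

Eᵢ/kT = 0.29070, 2.6163.
Z = Σ e^(−Eᵢ/kT) = e^(−0.29070) + e^(−2.6163) = 0.74774 + 0.073073 = 0.82081.
P₁ = e^(−E₁/kT) / Z = 0.073073/0.82081 = 0.0890.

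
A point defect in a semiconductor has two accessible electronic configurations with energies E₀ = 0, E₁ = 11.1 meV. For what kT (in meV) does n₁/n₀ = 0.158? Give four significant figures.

6.016 meV

n₁/n₀ = exp[−(E₁−E₀)/kT] = 0.158.
⇒ (E₁−E₀)/kT = ln(1/0.158) = ln(6.32911) = 1.84516.
kT = 11.1 meV / 1.84516 = 6.016 meV.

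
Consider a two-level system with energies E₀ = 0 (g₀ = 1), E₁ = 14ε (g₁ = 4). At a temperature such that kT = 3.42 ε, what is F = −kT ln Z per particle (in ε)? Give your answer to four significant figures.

-0.2209 ε

Eᵢ/kT = 0, 4.09357.
Z = Σ gᵢe^(−Eᵢ/kT) = 1·e^(−0) + 4·e^(−4.09357) = 1.00000 + 0.0667183 = 1.06672.
F = −kT ln Z = −3.42 × ln(1.06672) = −3.42 × 0.0645885 = -0.2209 ε.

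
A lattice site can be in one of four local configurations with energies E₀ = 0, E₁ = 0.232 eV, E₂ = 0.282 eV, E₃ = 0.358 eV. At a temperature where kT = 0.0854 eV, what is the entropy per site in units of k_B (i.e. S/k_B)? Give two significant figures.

0.44

Eᵢ/kT = 0, 2.717, 3.302, 4.192.
Z = Σ e^(−Eᵢ/kT) = e^(−0) + e^(−2.717) + e^(−3.302) + e^(−4.192) = 1.000 + 0.06607 + 0.03681 + 0.01512 = 1.118.
⟨E⟩ = Σ EᵢPᵢ = 0.02784 eV.
S/k_B = ln Z + ⟨E⟩/kT = ln(1.118) + 0.02784/0.0854 = 0.1115 + 0.3260 = 0.44.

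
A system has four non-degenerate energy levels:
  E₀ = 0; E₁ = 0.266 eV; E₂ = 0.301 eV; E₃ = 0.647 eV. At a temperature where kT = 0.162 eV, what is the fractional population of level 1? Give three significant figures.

0.142

Eᵢ/kT = 0, 1.6420, 1.8580, 3.9938.
Z = Σ e^(−Eᵢ/kT) = e^(−0) + e^(−1.6420) + e^(−1.8580) + e^(−3.9938) = 1.0000 + 0.19359 + 0.15598 + 0.018430 = 1.3680.
P₁ = e^(−E₁/kT) / Z = 0.19359/1.3680 = 0.142.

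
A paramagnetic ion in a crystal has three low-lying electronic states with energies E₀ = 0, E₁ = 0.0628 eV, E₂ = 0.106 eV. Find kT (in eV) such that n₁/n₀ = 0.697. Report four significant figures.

0.1740 eV

n₁/n₀ = exp[−(E₁−E₀)/kT] = 0.697.
⇒ (E₁−E₀)/kT = ln(1/0.697) = ln(1.43472) = 0.360970.
kT = 0.0628 eV / 0.360970 = 0.1740 eV.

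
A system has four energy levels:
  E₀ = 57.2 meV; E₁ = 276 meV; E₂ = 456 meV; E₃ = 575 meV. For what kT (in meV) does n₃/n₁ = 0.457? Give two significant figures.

380 meV

n₃/n₁ = exp[−(E₃−E₁)/kT] = 0.457.
⇒ (E₃−E₁)/kT = ln(1/0.457) = ln(2.188) = 0.7830.
kT = 299 meV / 0.7830 = 380 meV.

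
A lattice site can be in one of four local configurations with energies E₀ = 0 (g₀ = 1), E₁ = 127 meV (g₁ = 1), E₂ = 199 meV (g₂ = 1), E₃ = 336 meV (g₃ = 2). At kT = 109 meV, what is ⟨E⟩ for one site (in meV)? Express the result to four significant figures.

65.49 meV

Eᵢ/kT = 0, 1.16514, 1.82569, 3.08257.
Z = Σ gᵢe^(−Eᵢ/kT) = 1·e^(−0) + 1·e^(−1.16514) + 1·e^(−1.82569) + 2·e^(−3.08257) = 1.00000 + 0.311879 + 0.161106 + 0.0916826 = 1.56467.
⟨E⟩ = Σ Eᵢ gᵢe^(−Eᵢ/kT) / Z = (0·1.00000 + 127·0.311879 + 199·0.161106 + 336·0.0916826) / 1.56467 = 65.49 meV.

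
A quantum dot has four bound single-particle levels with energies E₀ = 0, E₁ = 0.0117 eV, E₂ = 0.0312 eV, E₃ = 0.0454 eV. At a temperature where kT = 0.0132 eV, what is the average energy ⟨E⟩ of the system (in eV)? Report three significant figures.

Eᵢ/kT = 0, 0.88636, 2.3636, 3.4394.
Z = Σ e^(−Eᵢ/kT) = e^(−0) + e^(−0.88636) + e^(−2.3636) + e^(−3.4394) = 1.0000 + 0.41215 + 0.094081 + 0.032084 = 1.5383.
⟨E⟩ = Σ Eᵢ e^(−Eᵢ/kT) / Z = (0·1.0000 + 0.0117·0.41215 + 0.0312·0.094081 + 0.0454·0.032084) / 1.5383 = 0.00599 eV.

0.00599 eV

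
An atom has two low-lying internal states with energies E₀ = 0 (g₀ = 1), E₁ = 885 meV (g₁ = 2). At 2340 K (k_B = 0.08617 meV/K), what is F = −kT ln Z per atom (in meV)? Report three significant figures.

k_BT = 0.08617 × 2340 K = 201.64 meV.
Eᵢ/kT = 0, 4.3890.
Z = Σ gᵢe^(−Eᵢ/kT) = 1·e^(−0) + 2·e^(−4.3890) = 1.0000 + 0.024826 = 1.0248.
F = −kT ln Z = −201.64 × ln(1.0248) = −201.64 × 0.024497 = -4.94 meV.

-4.94 meV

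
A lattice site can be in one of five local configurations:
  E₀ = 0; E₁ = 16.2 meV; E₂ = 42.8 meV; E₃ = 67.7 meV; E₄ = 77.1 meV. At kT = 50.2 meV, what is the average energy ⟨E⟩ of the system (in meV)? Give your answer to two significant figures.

Eᵢ/kT = 0, 0.3227, 0.8526, 1.349, 1.536.
Z = Σ e^(−Eᵢ/kT) = e^(−0) + e^(−0.3227) + e^(−0.8526) + e^(−1.349) + e^(−1.536) = 1.000 + 0.7242 + 0.4263 + 0.2595 + 0.2152 = 2.625.
⟨E⟩ = Σ Eᵢ e^(−Eᵢ/kT) / Z = (0·1.000 + 16.2·0.7242 + 42.8·0.4263 + 67.7·0.2595 + 77.1·0.2152) / 2.625 = 24 meV.

24 meV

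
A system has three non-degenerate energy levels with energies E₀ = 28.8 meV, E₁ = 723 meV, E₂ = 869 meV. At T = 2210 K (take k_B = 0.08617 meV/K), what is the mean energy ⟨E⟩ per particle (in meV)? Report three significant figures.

56.1 meV

k_BT = 0.08617 × 2210 K = 190.44 meV.
Eᵢ/kT = 0.15123, 3.7965, 4.5631.
Z = Σ e^(−Eᵢ/kT) = e^(−0.15123) + e^(−3.7965) + e^(−4.5631) = 0.85965 + 0.022449 + 0.010430 = 0.89253.
⟨E⟩ = Σ Eᵢ e^(−Eᵢ/kT) / Z = (28.8·0.85965 + 723·0.022449 + 869·0.010430) / 0.89253 = 56.1 meV.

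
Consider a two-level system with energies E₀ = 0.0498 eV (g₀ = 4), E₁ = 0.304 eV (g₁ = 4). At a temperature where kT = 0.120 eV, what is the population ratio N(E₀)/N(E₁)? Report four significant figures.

n₀/n₁ = (g₀/g₁) exp[−(E₀−E₁)/kT] = (4/4) × exp(−(-0.2542 eV)/(0.120 eV)) = (4/4) × exp(2.11833) = 8.317.

8.317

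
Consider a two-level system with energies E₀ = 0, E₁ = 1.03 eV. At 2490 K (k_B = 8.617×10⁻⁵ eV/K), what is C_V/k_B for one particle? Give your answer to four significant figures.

0.1865

k_BT = 8.617×10⁻⁵ × 2490 K = 0.214563 eV.
Eᵢ/kT = 0, 4.80045.
Z = Σ e^(−Eᵢ/kT) = e^(−0) + e^(−4.80045) = 1.00000 + 0.00822604 = 1.00823.
⟨E⟩ = 0.00840366 eV, ⟨E²⟩ = 0.00865577 eV².
C_V/k_B = (⟨E²⟩ − ⟨E⟩²)/(kT)² = (0.00865577 − 0.0000706215)/0.0460373 = 0.1865.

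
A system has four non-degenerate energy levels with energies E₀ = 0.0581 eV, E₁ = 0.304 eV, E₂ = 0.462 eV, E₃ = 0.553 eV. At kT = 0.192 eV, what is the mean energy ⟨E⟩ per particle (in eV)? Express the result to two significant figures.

0.16 eV

Eᵢ/kT = 0.3026, 1.583, 2.406, 2.880.
Z = Σ e^(−Eᵢ/kT) = e^(−0.3026) + e^(−1.583) + e^(−2.406) + e^(−2.880) = 0.7389 + 0.2054 + 0.09018 + 0.05613 = 1.091.
⟨E⟩ = Σ Eᵢ e^(−Eᵢ/kT) / Z = (0.0581·0.7389 + 0.304·0.2054 + 0.462·0.09018 + 0.553·0.05613) / 1.091 = 0.16 eV.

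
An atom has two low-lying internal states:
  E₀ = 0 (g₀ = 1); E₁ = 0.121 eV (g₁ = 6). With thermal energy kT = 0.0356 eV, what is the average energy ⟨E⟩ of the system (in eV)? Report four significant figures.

0.02021 eV

Eᵢ/kT = 0, 3.39888.
Z = Σ gᵢe^(−Eᵢ/kT) = 1·e^(−0) + 6·e^(−3.39888) = 1.00000 + 0.200464 = 1.20046.
⟨E⟩ = Σ Eᵢ gᵢe^(−Eᵢ/kT) / Z = (0·1.00000 + 0.121·0.200464) / 1.20046 = 0.02021 eV.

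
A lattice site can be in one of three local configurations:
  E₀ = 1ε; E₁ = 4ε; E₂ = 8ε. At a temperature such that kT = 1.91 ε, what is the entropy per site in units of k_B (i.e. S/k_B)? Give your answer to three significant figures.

Eᵢ/kT = 0.52356, 2.0942, 4.1885.
Z = Σ e^(−Eᵢ/kT) = e^(−0.52356) + e^(−2.0942) + e^(−4.1885) = 0.59241 + 0.12317 + 0.015169 = 0.73075.
⟨E⟩ = Σ EᵢPᵢ = 1.6510 ε.
S/k_B = ln Z + ⟨E⟩/kT = ln(0.73075) + 1.6510/1.91 = -0.31368 + 0.86440 = 0.551.

0.551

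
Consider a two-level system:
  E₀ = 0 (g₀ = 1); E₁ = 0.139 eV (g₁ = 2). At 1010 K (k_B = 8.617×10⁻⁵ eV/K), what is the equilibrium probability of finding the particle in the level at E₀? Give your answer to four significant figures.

k_BT = 8.617×10⁻⁵ × 1010 K = 0.0870317 eV.
Eᵢ/kT = 0, 1.59712.
Z = Σ gᵢe^(−Eᵢ/kT) = 1·e^(−0) + 2·e^(−1.59712) = 1.00000 + 0.404958 = 1.40496.
P₀ = g₀ e^(−E₀/kT) / Z = 1.00000/1.40496 = 0.7118.

0.7118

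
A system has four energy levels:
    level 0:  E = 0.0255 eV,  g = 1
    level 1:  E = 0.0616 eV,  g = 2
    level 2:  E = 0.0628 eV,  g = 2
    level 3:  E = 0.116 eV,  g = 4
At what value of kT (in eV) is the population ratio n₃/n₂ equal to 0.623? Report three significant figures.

0.0456 eV

n₃/n₂ = (g₃/g₂) exp[−(E₃−E₂)/kT] = 0.623.
⇒ (E₃−E₂)/kT = ln((4/2)/0.623) = ln(3.2103) = 1.1664.
kT = 0.0532 eV / 1.1664 = 0.0456 eV.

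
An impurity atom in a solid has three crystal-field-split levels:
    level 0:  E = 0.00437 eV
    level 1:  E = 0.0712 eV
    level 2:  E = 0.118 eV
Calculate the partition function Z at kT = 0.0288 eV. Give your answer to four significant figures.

Eᵢ/kT = 0.151736, 2.47222, 4.09722.
Z = Σ e^(−Eᵢ/kT) = e^(−0.151736) + e^(−2.47222) + e^(−4.09722) = 0.859215 + 0.0843973 + 0.0166188 = 0.960231.

Z = 0.9602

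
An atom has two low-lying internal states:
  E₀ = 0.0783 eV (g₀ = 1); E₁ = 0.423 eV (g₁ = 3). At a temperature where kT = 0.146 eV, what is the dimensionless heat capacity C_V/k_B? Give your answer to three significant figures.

0.958

Eᵢ/kT = 0.53630, 2.8973.
Z = Σ gᵢe^(−Eᵢ/kT) = 1·e^(−0.53630) + 3·e^(−2.8973) = 0.58491 + 0.16552 = 0.75043.
⟨E⟩ = 0.15433 eV, ⟨E²⟩ = 0.044244 eV².
C_V/k_B = (⟨E²⟩ − ⟨E⟩²)/(kT)² = (0.044244 − 0.023818)/0.021316 = 0.958.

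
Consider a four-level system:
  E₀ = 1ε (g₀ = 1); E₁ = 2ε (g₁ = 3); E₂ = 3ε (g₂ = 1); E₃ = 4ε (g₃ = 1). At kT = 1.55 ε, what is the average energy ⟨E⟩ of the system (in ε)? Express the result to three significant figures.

Eᵢ/kT = 0.64516, 1.2903, 1.9355, 2.5806.
Z = Σ gᵢe^(−Eᵢ/kT) = 1·e^(−0.64516) + 3·e^(−1.2903) + 1·e^(−1.9355) + 1·e^(−2.5806) = 0.52458 + 0.82556 + 0.14435 + 0.075729 = 1.5702.
⟨E⟩ = Σ Eᵢ gᵢe^(−Eᵢ/kT) / Z = (1·0.52458 + 2·0.82556 + 3·0.14435 + 4·0.075729) / 1.5702 = 1.85 ε.

1.85 ε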